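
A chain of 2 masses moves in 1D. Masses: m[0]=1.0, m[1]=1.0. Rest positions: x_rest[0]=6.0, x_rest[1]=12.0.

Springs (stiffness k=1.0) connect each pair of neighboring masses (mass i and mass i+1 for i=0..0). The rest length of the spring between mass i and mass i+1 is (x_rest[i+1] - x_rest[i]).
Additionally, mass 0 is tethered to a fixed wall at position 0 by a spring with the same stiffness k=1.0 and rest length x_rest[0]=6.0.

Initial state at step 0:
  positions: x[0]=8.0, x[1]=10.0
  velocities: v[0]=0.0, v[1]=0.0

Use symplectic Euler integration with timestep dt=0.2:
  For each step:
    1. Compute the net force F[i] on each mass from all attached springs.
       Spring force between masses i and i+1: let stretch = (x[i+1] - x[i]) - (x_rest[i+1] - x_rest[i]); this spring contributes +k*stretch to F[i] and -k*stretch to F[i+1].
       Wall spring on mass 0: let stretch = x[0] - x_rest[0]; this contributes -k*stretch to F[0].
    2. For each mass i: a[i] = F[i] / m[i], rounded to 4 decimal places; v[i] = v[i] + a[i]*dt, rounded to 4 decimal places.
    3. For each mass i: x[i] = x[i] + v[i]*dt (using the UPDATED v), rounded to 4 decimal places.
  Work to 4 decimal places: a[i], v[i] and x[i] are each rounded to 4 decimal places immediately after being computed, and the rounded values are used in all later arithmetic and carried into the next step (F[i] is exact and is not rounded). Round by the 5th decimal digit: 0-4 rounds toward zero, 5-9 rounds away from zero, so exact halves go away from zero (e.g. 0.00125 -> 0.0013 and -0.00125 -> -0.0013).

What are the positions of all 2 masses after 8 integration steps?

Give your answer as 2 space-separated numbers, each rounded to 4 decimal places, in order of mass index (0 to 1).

Answer: 3.6254 13.0876

Derivation:
Step 0: x=[8.0000 10.0000] v=[0.0000 0.0000]
Step 1: x=[7.7600 10.1600] v=[-1.2000 0.8000]
Step 2: x=[7.3056 10.4640] v=[-2.2720 1.5200]
Step 3: x=[6.6853 10.8817] v=[-3.1014 2.0883]
Step 4: x=[5.9655 11.3715] v=[-3.5992 2.4490]
Step 5: x=[5.2233 11.8851] v=[-3.7111 2.5678]
Step 6: x=[4.5386 12.3722] v=[-3.4234 2.4354]
Step 7: x=[3.9857 12.7859] v=[-2.7644 2.0687]
Step 8: x=[3.6254 13.0876] v=[-1.8015 1.5087]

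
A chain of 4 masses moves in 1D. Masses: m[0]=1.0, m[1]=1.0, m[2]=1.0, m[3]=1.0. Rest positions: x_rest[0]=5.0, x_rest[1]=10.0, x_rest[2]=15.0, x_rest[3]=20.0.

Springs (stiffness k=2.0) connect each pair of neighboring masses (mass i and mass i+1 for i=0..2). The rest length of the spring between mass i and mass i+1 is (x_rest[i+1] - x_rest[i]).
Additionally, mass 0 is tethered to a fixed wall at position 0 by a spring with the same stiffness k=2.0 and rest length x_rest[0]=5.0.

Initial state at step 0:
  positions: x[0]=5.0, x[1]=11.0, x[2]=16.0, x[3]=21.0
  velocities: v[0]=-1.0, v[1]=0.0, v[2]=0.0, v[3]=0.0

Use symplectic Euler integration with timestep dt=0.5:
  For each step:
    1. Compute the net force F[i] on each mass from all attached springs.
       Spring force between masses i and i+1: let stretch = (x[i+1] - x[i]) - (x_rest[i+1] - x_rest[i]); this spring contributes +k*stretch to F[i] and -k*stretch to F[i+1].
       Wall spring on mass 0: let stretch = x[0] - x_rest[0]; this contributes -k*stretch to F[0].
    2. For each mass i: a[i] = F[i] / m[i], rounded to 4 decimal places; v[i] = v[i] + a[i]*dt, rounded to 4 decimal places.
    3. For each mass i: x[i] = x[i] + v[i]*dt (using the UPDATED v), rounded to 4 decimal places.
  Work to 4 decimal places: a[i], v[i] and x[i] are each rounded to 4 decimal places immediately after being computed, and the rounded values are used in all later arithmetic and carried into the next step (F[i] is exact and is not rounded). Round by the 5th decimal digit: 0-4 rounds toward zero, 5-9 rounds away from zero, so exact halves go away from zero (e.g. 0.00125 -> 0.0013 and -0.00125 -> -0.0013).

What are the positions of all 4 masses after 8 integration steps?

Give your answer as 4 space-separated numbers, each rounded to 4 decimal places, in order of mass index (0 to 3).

Step 0: x=[5.0000 11.0000 16.0000 21.0000] v=[-1.0000 0.0000 0.0000 0.0000]
Step 1: x=[5.0000 10.5000 16.0000 21.0000] v=[0.0000 -1.0000 0.0000 0.0000]
Step 2: x=[5.2500 10.0000 15.7500 21.0000] v=[0.5000 -1.0000 -0.5000 0.0000]
Step 3: x=[5.2500 10.0000 15.2500 20.8750] v=[0.0000 0.0000 -1.0000 -0.2500]
Step 4: x=[5.0000 10.2500 14.9375 20.4375] v=[-0.5000 0.5000 -0.6250 -0.8750]
Step 5: x=[4.8750 10.2188 15.0313 19.7500] v=[-0.2500 -0.0625 0.1875 -1.3750]
Step 6: x=[4.9844 9.9219 15.0782 19.2032] v=[0.2188 -0.5938 0.0937 -1.0937]
Step 7: x=[5.0704 9.7344 14.6094 19.0939] v=[0.1719 -0.3750 -0.9376 -0.2187]
Step 8: x=[4.9532 9.6524 13.9454 19.2423] v=[-0.2345 -0.1640 -1.3281 0.2968]

Answer: 4.9532 9.6524 13.9454 19.2423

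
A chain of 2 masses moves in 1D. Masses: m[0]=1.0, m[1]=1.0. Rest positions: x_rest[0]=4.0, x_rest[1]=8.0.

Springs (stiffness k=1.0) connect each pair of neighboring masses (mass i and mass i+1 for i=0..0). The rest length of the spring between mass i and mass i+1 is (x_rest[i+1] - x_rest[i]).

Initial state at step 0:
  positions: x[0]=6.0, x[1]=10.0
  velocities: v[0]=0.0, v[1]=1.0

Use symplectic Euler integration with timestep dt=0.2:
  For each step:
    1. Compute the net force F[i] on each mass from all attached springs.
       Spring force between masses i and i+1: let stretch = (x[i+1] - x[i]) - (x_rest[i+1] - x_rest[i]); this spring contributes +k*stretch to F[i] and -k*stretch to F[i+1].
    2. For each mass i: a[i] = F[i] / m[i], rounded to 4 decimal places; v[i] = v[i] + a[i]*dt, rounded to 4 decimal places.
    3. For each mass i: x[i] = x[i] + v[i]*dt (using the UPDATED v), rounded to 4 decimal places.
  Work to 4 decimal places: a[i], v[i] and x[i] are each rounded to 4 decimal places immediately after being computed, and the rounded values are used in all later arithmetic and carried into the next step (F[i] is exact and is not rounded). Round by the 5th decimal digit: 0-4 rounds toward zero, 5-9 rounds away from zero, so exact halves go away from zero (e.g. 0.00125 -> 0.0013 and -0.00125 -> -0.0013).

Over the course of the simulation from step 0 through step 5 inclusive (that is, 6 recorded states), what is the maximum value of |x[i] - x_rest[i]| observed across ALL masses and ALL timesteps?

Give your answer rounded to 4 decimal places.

Answer: 2.8531

Derivation:
Step 0: x=[6.0000 10.0000] v=[0.0000 1.0000]
Step 1: x=[6.0000 10.2000] v=[0.0000 1.0000]
Step 2: x=[6.0080 10.3920] v=[0.0400 0.9600]
Step 3: x=[6.0314 10.5686] v=[0.1168 0.8832]
Step 4: x=[6.0762 10.7238] v=[0.2242 0.7758]
Step 5: x=[6.1469 10.8531] v=[0.3537 0.6463]
Max displacement = 2.8531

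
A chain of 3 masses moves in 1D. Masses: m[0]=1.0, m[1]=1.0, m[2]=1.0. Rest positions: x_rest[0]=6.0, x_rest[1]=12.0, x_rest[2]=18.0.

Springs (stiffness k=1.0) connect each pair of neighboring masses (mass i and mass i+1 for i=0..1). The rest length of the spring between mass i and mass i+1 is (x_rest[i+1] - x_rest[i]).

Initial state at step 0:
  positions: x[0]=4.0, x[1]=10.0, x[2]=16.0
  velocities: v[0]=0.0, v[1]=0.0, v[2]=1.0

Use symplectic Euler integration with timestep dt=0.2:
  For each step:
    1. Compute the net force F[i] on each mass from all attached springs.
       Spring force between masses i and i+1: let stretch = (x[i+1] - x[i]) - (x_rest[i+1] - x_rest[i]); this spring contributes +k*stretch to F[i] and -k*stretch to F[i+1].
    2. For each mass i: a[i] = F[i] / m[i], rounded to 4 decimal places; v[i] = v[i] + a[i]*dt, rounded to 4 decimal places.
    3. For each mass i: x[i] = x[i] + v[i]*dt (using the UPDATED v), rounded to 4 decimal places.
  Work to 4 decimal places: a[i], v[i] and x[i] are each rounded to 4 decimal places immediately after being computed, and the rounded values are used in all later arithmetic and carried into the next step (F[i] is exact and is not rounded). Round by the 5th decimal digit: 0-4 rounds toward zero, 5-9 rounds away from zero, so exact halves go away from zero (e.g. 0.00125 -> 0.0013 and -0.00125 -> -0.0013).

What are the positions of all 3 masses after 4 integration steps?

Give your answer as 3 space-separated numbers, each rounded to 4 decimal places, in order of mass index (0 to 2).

Step 0: x=[4.0000 10.0000 16.0000] v=[0.0000 0.0000 1.0000]
Step 1: x=[4.0000 10.0000 16.2000] v=[0.0000 0.0000 1.0000]
Step 2: x=[4.0000 10.0080 16.3920] v=[0.0000 0.0400 0.9600]
Step 3: x=[4.0003 10.0310 16.5686] v=[0.0016 0.1152 0.8832]
Step 4: x=[4.0018 10.0743 16.7237] v=[0.0077 0.2166 0.7757]

Answer: 4.0018 10.0743 16.7237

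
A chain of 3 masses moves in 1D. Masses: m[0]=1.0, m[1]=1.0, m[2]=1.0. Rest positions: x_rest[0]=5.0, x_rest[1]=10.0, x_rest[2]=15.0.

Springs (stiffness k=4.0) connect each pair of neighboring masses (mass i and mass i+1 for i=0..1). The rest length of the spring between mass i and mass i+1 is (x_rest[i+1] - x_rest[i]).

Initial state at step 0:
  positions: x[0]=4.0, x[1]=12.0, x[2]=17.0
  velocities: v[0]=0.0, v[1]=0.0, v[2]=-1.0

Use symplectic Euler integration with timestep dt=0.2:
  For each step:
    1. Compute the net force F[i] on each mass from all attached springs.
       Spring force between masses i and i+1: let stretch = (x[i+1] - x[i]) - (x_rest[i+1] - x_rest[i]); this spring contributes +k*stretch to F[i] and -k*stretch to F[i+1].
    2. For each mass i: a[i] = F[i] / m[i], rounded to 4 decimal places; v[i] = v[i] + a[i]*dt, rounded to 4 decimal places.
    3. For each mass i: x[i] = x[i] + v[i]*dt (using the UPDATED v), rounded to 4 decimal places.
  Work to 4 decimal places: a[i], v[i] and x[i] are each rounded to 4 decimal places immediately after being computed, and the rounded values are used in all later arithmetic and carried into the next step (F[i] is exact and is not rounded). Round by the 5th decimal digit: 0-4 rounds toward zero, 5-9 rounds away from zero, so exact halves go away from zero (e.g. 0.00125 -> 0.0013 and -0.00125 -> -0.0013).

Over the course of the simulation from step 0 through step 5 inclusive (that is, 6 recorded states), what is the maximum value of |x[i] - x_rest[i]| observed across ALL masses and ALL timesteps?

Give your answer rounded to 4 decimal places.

Answer: 2.2265

Derivation:
Step 0: x=[4.0000 12.0000 17.0000] v=[0.0000 0.0000 -1.0000]
Step 1: x=[4.4800 11.5200 16.8000] v=[2.4000 -2.4000 -1.0000]
Step 2: x=[5.2864 10.7584 16.5552] v=[4.0320 -3.8080 -1.2240]
Step 3: x=[6.1683 10.0488 16.1829] v=[4.4096 -3.5482 -1.8614]
Step 4: x=[6.8711 9.6997 15.6292] v=[3.5140 -1.7453 -2.7687]
Step 5: x=[7.2265 9.8468 14.9267] v=[1.7769 0.7354 -3.5123]
Max displacement = 2.2265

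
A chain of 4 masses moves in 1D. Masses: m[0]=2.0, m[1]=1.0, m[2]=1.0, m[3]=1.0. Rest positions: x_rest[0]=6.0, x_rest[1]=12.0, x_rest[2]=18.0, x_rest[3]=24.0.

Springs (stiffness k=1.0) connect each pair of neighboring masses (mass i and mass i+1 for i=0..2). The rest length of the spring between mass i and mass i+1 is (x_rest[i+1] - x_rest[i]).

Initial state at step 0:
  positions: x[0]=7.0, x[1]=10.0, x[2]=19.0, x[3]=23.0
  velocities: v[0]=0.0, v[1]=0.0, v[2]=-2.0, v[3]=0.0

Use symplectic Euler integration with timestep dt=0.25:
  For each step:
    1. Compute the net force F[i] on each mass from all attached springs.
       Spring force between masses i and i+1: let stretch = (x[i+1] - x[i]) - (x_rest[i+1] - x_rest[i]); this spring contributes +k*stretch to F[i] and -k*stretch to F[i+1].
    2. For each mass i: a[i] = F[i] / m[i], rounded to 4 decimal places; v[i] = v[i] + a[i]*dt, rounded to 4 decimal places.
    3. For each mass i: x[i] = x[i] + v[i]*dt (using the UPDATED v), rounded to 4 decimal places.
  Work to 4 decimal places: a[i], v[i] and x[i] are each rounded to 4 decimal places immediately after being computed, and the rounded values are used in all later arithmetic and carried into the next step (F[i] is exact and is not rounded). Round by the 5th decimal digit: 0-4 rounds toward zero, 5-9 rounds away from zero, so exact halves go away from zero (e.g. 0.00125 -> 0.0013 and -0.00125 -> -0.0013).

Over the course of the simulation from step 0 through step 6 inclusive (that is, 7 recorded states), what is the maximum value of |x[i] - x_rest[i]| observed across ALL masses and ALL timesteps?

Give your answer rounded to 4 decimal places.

Step 0: x=[7.0000 10.0000 19.0000 23.0000] v=[0.0000 0.0000 -2.0000 0.0000]
Step 1: x=[6.9063 10.3750 18.1875 23.1250] v=[-0.3750 1.5000 -3.2500 0.5000]
Step 2: x=[6.7335 11.0215 17.1953 23.3164] v=[-0.6914 2.5860 -3.9688 0.7656]
Step 3: x=[6.5072 11.7859 16.1998 23.5002] v=[-0.9054 3.0575 -3.9820 0.7353]
Step 4: x=[6.2583 12.4962 15.3847 23.6028] v=[-0.9956 2.8413 -3.2604 0.4102]
Step 5: x=[6.0168 12.9972 14.9027 23.5667] v=[-0.9659 2.0040 -1.9280 -0.1443]
Step 6: x=[5.8060 13.1810 14.8431 23.3641] v=[-0.8434 0.7353 -0.2384 -0.8103]
Max displacement = 3.1569

Answer: 3.1569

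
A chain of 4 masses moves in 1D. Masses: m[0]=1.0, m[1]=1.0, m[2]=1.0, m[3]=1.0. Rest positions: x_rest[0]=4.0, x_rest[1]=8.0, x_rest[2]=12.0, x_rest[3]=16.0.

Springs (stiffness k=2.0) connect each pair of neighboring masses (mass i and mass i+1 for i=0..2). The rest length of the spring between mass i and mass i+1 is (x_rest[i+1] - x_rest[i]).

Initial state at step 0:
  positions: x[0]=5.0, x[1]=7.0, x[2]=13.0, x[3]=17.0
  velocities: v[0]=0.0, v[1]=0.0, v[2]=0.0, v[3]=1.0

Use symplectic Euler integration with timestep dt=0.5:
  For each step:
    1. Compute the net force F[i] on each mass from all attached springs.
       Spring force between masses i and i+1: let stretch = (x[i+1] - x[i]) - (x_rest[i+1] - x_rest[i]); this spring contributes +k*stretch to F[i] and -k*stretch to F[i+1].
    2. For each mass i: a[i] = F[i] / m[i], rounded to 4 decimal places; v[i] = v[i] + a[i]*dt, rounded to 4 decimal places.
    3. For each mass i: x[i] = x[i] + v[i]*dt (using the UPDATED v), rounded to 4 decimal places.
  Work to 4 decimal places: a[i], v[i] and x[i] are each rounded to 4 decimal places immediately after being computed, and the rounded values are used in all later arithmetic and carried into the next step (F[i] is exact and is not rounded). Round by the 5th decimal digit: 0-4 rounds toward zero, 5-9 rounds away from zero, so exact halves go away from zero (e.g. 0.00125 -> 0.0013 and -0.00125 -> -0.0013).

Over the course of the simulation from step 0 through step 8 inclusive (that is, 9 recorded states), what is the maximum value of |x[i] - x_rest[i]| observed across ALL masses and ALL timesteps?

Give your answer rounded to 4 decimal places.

Answer: 2.7970

Derivation:
Step 0: x=[5.0000 7.0000 13.0000 17.0000] v=[0.0000 0.0000 0.0000 1.0000]
Step 1: x=[4.0000 9.0000 12.0000 17.5000] v=[-2.0000 4.0000 -2.0000 1.0000]
Step 2: x=[3.5000 10.0000 12.2500 17.2500] v=[-1.0000 2.0000 0.5000 -0.5000]
Step 3: x=[4.2500 8.8750 13.8750 16.5000] v=[1.5000 -2.2500 3.2500 -1.5000]
Step 4: x=[5.3125 7.9375 14.3125 16.4375] v=[2.1250 -1.8750 0.8750 -0.1250]
Step 5: x=[5.6875 8.8750 12.6250 17.3125] v=[0.7500 1.8750 -3.3750 1.7500]
Step 6: x=[5.6563 10.0938 11.4063 17.8438] v=[-0.0625 2.4375 -2.4375 1.0625]
Step 7: x=[5.8438 9.7501 12.7501 17.1563] v=[0.3750 -0.6875 2.6875 -1.3750]
Step 8: x=[5.9845 8.9532 14.7970 16.2657] v=[0.2813 -1.5938 4.0937 -1.7812]
Max displacement = 2.7970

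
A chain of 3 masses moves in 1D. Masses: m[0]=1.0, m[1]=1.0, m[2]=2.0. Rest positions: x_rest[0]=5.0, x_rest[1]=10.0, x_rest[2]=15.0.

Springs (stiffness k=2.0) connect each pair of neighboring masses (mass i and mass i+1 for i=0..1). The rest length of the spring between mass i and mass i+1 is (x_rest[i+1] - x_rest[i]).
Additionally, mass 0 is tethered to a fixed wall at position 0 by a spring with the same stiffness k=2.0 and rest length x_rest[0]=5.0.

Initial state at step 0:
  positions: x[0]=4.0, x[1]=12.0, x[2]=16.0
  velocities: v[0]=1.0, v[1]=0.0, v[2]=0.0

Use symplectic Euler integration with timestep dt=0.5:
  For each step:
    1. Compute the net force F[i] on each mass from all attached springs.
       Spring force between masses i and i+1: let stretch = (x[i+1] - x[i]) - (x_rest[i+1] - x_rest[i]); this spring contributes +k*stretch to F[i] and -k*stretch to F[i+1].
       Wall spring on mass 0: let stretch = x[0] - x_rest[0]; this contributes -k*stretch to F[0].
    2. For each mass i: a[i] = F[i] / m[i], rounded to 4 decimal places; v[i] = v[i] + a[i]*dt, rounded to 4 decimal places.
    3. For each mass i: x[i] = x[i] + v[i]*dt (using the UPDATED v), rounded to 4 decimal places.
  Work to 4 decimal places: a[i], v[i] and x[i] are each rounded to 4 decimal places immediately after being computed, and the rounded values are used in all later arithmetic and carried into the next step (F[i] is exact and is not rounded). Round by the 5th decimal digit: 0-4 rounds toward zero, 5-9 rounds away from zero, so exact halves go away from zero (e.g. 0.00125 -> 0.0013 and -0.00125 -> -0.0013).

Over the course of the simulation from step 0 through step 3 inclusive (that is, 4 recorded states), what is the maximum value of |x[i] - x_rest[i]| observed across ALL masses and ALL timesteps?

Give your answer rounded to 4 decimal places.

Step 0: x=[4.0000 12.0000 16.0000] v=[1.0000 0.0000 0.0000]
Step 1: x=[6.5000 10.0000 16.2500] v=[5.0000 -4.0000 0.5000]
Step 2: x=[7.5000 9.3750 16.1875] v=[2.0000 -1.2500 -0.1250]
Step 3: x=[5.6875 11.2188 15.6719] v=[-3.6250 3.6875 -1.0313]
Max displacement = 2.5000

Answer: 2.5000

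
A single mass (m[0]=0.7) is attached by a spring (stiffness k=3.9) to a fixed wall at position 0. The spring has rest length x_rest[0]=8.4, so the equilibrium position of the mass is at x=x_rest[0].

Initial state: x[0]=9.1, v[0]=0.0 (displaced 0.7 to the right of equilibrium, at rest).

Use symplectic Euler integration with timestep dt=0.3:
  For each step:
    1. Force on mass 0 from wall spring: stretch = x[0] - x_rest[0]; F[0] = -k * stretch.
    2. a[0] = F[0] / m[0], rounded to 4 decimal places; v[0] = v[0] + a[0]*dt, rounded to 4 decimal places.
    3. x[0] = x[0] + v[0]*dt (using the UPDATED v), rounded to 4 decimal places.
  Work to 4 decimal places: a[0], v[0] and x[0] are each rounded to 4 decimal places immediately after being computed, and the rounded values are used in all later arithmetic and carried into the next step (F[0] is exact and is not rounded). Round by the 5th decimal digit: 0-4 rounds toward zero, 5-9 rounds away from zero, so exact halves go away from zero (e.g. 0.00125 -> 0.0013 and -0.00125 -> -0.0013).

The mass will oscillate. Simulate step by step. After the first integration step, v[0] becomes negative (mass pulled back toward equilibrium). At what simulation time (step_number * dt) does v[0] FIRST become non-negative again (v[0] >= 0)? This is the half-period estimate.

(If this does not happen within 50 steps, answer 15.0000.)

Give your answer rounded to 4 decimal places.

Step 0: x=[9.1000] v=[0.0000]
Step 1: x=[8.7490] v=[-1.1700]
Step 2: x=[8.2230] v=[-1.7533]
Step 3: x=[7.7858] v=[-1.4575]
Step 4: x=[7.6565] v=[-0.4309]
Step 5: x=[7.9000] v=[0.8118]
First v>=0 after going negative at step 5, time=1.5000

Answer: 1.5000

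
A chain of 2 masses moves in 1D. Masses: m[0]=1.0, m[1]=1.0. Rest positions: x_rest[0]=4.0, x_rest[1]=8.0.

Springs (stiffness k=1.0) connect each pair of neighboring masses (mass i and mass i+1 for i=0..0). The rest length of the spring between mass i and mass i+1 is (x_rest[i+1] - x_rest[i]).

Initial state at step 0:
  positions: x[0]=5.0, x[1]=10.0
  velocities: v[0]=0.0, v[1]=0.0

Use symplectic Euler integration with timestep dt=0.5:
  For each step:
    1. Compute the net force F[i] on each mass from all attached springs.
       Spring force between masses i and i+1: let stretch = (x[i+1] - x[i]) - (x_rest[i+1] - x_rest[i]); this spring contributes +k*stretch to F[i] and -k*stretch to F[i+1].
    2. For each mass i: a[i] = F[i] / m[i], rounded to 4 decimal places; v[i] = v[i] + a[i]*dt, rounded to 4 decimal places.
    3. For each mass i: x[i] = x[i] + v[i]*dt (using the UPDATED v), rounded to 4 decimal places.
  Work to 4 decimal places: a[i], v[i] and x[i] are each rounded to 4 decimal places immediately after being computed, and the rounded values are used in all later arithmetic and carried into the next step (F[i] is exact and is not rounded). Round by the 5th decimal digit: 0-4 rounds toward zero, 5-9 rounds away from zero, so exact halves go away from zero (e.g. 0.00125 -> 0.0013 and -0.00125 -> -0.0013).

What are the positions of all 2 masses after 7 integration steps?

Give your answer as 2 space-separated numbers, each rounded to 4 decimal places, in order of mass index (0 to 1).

Answer: 5.1523 9.8478

Derivation:
Step 0: x=[5.0000 10.0000] v=[0.0000 0.0000]
Step 1: x=[5.2500 9.7500] v=[0.5000 -0.5000]
Step 2: x=[5.6250 9.3750] v=[0.7500 -0.7500]
Step 3: x=[5.9375 9.0625] v=[0.6250 -0.6250]
Step 4: x=[6.0313 8.9688] v=[0.1875 -0.1875]
Step 5: x=[5.8594 9.1407] v=[-0.3438 0.3438]
Step 6: x=[5.5078 9.4923] v=[-0.7032 0.7032]
Step 7: x=[5.1523 9.8478] v=[-0.7110 0.7110]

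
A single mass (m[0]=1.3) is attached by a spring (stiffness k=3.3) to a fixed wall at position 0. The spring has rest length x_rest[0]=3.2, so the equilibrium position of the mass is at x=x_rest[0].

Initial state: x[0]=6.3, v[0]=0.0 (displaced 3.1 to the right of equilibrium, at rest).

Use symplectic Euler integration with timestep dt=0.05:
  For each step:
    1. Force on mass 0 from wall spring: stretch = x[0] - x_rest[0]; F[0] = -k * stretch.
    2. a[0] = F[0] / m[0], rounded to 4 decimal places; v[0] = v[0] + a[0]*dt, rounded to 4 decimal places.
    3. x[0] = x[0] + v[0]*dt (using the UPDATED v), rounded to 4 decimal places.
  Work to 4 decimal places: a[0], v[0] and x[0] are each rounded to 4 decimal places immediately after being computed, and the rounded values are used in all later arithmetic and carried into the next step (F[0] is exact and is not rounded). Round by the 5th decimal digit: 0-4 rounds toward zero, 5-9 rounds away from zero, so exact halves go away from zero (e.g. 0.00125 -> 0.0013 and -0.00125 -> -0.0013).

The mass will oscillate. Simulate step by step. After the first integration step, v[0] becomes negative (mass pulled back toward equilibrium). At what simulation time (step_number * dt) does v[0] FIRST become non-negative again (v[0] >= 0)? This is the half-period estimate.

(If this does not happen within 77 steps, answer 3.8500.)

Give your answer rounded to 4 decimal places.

Step 0: x=[6.3000] v=[0.0000]
Step 1: x=[6.2803] v=[-0.3935]
Step 2: x=[6.2411] v=[-0.7845]
Step 3: x=[6.1826] v=[-1.1705]
Step 4: x=[6.1051] v=[-1.5491]
Step 5: x=[6.0092] v=[-1.9178]
Step 6: x=[5.8955] v=[-2.2744]
Step 7: x=[5.7647] v=[-2.6165]
Step 8: x=[5.6176] v=[-2.9420]
Step 9: x=[5.4552] v=[-3.2489]
Step 10: x=[5.2784] v=[-3.5351]
Step 11: x=[5.0885] v=[-3.7989]
Step 12: x=[4.8866] v=[-4.0386]
Step 13: x=[4.6740] v=[-4.2527]
Step 14: x=[4.4520] v=[-4.4398]
Step 15: x=[4.2221] v=[-4.5987]
Step 16: x=[3.9857] v=[-4.7284]
Step 17: x=[3.7443] v=[-4.8281]
Step 18: x=[3.4994] v=[-4.8972]
Step 19: x=[3.2526] v=[-4.9352]
Step 20: x=[3.0055] v=[-4.9419]
Step 21: x=[2.7596] v=[-4.9172]
Step 22: x=[2.5165] v=[-4.8613]
Step 23: x=[2.2778] v=[-4.7746]
Step 24: x=[2.0449] v=[-4.6576]
Step 25: x=[1.8194] v=[-4.5110]
Step 26: x=[1.6026] v=[-4.3358]
Step 27: x=[1.3959] v=[-4.1331]
Step 28: x=[1.2007] v=[-3.9041]
Step 29: x=[1.0182] v=[-3.6503]
Step 30: x=[0.8495] v=[-3.3734]
Step 31: x=[0.6957] v=[-3.0751]
Step 32: x=[0.5578] v=[-2.7572]
Step 33: x=[0.4367] v=[-2.4218]
Step 34: x=[0.3331] v=[-2.0711]
Step 35: x=[0.2477] v=[-1.7072]
Step 36: x=[0.1811] v=[-1.3325]
Step 37: x=[0.1336] v=[-0.9493]
Step 38: x=[0.1056] v=[-0.5601]
Step 39: x=[0.0972] v=[-0.1674]
Step 40: x=[0.1085] v=[0.2264]
First v>=0 after going negative at step 40, time=2.0000

Answer: 2.0000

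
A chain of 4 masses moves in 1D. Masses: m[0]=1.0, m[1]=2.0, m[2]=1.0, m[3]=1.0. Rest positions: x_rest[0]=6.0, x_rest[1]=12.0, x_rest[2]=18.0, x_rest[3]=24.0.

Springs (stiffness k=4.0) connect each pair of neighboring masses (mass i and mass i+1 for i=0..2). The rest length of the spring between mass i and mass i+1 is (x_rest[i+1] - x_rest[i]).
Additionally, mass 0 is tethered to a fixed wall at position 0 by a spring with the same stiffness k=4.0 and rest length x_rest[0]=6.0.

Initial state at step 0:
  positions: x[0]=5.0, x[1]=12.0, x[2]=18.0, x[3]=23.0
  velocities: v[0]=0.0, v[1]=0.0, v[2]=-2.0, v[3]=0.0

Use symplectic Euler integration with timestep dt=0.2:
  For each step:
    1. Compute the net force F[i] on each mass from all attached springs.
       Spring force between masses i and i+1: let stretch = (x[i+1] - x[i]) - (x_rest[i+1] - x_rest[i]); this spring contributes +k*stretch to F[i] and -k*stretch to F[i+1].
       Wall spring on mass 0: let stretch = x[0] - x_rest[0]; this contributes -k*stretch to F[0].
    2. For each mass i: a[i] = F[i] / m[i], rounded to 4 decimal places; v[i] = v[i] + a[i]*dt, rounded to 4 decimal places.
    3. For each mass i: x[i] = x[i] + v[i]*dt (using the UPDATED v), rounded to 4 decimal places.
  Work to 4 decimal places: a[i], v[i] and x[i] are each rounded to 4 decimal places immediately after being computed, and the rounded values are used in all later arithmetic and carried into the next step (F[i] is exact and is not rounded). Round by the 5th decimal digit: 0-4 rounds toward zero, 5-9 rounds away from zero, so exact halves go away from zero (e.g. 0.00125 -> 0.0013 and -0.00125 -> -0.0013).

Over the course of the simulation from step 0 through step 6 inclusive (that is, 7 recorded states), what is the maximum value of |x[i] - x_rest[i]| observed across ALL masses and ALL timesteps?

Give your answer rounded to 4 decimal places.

Answer: 1.4350

Derivation:
Step 0: x=[5.0000 12.0000 18.0000 23.0000] v=[0.0000 0.0000 -2.0000 0.0000]
Step 1: x=[5.3200 11.9200 17.4400 23.1600] v=[1.6000 -0.4000 -2.8000 0.8000]
Step 2: x=[5.8448 11.7536 16.9120 23.3648] v=[2.6240 -0.8320 -2.6400 1.0240]
Step 3: x=[6.3798 11.5272 16.5911 23.4972] v=[2.6752 -1.1322 -1.6045 0.6618]
Step 4: x=[6.7177 11.2941 16.5650 23.4846] v=[1.6893 -1.1656 -0.1307 -0.0631]
Step 5: x=[6.7130 11.1165 16.8027 23.3248] v=[-0.0237 -0.8878 1.1883 -0.7988]
Step 6: x=[6.3387 11.0416 17.1741 23.0815] v=[-1.8713 -0.3747 1.8570 -1.2165]
Max displacement = 1.4350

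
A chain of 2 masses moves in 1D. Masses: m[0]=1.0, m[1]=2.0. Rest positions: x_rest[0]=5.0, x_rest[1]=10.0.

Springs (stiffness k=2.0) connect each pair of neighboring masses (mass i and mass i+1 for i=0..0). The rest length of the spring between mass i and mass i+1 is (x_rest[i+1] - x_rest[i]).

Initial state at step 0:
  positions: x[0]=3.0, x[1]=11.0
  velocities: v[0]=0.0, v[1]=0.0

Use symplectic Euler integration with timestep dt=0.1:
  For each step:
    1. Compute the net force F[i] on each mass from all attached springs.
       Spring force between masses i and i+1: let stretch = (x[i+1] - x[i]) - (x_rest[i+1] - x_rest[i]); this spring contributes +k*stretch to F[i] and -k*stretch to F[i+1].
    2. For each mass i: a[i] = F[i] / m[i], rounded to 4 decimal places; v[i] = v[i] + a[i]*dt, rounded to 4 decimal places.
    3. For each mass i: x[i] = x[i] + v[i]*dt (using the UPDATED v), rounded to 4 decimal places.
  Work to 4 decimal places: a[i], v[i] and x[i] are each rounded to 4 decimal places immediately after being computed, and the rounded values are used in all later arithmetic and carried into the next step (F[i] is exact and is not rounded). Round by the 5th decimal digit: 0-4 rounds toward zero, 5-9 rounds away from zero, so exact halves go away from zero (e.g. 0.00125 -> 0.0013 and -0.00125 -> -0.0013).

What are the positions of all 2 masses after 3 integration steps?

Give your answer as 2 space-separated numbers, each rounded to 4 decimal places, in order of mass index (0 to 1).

Answer: 3.3511 10.8245

Derivation:
Step 0: x=[3.0000 11.0000] v=[0.0000 0.0000]
Step 1: x=[3.0600 10.9700] v=[0.6000 -0.3000]
Step 2: x=[3.1782 10.9109] v=[1.1820 -0.5910]
Step 3: x=[3.3511 10.8245] v=[1.7285 -0.8643]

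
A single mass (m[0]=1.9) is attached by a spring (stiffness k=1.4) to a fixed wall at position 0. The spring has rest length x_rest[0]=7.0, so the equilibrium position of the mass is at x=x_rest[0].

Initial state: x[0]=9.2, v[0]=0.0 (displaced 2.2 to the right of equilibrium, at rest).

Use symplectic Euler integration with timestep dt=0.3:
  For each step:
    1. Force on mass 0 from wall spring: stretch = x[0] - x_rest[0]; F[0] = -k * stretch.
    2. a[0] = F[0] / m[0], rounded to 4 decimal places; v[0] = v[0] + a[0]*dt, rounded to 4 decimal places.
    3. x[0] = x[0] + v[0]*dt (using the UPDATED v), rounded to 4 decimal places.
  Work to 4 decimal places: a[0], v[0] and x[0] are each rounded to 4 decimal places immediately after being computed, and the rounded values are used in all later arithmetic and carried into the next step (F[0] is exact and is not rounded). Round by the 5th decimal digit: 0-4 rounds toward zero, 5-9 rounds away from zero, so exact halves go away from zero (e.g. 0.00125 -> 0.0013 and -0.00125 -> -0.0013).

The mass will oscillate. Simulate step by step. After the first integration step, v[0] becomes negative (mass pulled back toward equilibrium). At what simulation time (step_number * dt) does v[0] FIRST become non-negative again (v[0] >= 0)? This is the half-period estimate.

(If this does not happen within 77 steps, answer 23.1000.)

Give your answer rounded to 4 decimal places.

Step 0: x=[9.2000] v=[0.0000]
Step 1: x=[9.0541] v=[-0.4863]
Step 2: x=[8.7720] v=[-0.9404]
Step 3: x=[8.3724] v=[-1.3321]
Step 4: x=[7.8818] v=[-1.6355]
Step 5: x=[7.3327] v=[-1.8304]
Step 6: x=[6.7615] v=[-1.9039]
Step 7: x=[6.2061] v=[-1.8512]
Step 8: x=[5.7034] v=[-1.6757]
Step 9: x=[5.2867] v=[-1.3891]
Step 10: x=[4.9836] v=[-1.0104]
Step 11: x=[4.8142] v=[-0.5647]
Step 12: x=[4.7898] v=[-0.0815]
Step 13: x=[4.9119] v=[0.4071]
First v>=0 after going negative at step 13, time=3.9000

Answer: 3.9000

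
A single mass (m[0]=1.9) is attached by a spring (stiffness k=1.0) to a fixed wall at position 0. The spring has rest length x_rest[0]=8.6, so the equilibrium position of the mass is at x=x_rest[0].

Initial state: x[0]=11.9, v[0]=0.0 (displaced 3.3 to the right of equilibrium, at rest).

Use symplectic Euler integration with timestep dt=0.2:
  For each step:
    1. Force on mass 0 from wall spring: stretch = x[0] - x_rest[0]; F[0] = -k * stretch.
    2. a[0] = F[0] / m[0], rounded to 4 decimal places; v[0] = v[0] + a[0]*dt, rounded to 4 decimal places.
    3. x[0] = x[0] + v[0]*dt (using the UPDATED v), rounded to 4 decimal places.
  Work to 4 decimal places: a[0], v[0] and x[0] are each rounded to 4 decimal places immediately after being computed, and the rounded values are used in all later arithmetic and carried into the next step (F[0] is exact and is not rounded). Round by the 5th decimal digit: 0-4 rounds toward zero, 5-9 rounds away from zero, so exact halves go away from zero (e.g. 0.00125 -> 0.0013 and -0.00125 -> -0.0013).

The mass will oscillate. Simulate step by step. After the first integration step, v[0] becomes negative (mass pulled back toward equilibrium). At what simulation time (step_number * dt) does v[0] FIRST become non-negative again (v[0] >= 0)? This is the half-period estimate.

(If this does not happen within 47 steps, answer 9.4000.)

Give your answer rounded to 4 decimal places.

Step 0: x=[11.9000] v=[0.0000]
Step 1: x=[11.8305] v=[-0.3474]
Step 2: x=[11.6930] v=[-0.6875]
Step 3: x=[11.4904] v=[-1.0131]
Step 4: x=[11.2269] v=[-1.3174]
Step 5: x=[10.9081] v=[-1.5939]
Step 6: x=[10.5407] v=[-1.8369]
Step 7: x=[10.1325] v=[-2.0412]
Step 8: x=[9.6920] v=[-2.2025]
Step 9: x=[9.2285] v=[-2.3174]
Step 10: x=[8.7518] v=[-2.3836]
Step 11: x=[8.2719] v=[-2.3996]
Step 12: x=[7.7989] v=[-2.3651]
Step 13: x=[7.3427] v=[-2.2808]
Step 14: x=[6.9130] v=[-2.1485]
Step 15: x=[6.5188] v=[-1.9709]
Step 16: x=[6.1684] v=[-1.7518]
Step 17: x=[5.8692] v=[-1.4958]
Step 18: x=[5.6275] v=[-1.2083]
Step 19: x=[5.4484] v=[-0.8954]
Step 20: x=[5.3357] v=[-0.5637]
Step 21: x=[5.2917] v=[-0.2201]
Step 22: x=[5.3173] v=[0.1281]
First v>=0 after going negative at step 22, time=4.4000

Answer: 4.4000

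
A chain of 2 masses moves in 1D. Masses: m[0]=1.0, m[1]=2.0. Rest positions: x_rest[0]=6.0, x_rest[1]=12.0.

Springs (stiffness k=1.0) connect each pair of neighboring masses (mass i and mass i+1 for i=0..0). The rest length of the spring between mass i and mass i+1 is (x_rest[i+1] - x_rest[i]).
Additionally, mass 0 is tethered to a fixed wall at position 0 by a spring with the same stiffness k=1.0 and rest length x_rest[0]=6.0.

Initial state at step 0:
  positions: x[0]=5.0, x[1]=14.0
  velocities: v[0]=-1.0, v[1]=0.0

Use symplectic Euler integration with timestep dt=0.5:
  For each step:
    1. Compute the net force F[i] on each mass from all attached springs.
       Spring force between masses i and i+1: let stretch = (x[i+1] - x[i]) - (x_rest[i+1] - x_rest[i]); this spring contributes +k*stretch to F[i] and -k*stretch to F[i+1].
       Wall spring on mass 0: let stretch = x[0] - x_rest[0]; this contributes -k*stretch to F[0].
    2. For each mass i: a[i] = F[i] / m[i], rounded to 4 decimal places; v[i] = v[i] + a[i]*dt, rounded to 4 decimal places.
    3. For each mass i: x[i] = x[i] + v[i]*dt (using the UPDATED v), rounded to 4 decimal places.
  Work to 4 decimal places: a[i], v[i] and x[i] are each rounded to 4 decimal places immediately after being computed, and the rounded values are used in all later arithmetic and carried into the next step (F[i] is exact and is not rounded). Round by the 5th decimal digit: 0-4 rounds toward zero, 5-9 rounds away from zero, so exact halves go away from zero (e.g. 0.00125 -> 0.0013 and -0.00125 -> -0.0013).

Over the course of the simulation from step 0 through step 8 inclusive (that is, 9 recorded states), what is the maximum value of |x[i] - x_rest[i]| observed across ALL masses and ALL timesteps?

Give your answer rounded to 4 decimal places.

Step 0: x=[5.0000 14.0000] v=[-1.0000 0.0000]
Step 1: x=[5.5000 13.6250] v=[1.0000 -0.7500]
Step 2: x=[6.6563 12.9844] v=[2.3125 -1.2813]
Step 3: x=[7.7305 12.3027] v=[2.1484 -1.3634]
Step 4: x=[8.0152 11.7995] v=[0.5693 -1.0065]
Step 5: x=[7.2421 11.5732] v=[-1.5462 -0.4526]
Step 6: x=[5.7413 11.5555] v=[-3.0017 -0.0354]
Step 7: x=[4.2587 11.5611] v=[-2.9653 0.0111]
Step 8: x=[3.5370 11.4039] v=[-1.4435 -0.3145]
Max displacement = 2.4630

Answer: 2.4630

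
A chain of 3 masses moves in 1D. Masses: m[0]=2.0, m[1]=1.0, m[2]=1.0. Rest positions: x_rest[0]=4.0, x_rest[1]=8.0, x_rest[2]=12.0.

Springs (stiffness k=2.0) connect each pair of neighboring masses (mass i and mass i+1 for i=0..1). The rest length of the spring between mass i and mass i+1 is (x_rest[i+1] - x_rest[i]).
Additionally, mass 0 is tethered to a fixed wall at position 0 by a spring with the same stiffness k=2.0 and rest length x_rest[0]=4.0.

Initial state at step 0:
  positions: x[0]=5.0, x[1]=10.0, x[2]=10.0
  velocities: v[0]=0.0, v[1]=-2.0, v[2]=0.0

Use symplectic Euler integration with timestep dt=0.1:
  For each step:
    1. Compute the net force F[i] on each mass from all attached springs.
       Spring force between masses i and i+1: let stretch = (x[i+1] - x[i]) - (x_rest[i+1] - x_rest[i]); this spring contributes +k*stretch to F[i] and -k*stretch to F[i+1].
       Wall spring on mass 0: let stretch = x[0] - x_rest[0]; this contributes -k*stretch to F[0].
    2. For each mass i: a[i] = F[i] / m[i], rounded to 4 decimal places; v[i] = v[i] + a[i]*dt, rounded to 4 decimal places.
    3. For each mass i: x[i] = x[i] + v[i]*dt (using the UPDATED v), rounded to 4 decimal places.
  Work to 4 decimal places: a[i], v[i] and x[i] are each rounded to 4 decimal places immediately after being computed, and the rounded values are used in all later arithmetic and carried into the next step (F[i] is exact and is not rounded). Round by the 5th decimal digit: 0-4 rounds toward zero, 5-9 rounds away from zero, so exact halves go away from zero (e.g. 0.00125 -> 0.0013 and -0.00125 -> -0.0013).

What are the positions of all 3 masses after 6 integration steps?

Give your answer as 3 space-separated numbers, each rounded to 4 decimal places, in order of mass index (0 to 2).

Step 0: x=[5.0000 10.0000 10.0000] v=[0.0000 -2.0000 0.0000]
Step 1: x=[5.0000 9.7000 10.0800] v=[0.0000 -3.0000 0.8000]
Step 2: x=[4.9970 9.3136 10.2324] v=[-0.0300 -3.8640 1.5240]
Step 3: x=[4.9872 8.8592 10.4464] v=[-0.0980 -4.5436 2.1402]
Step 4: x=[4.9663 8.3591 10.7087] v=[-0.2095 -5.0006 2.6228]
Step 5: x=[4.9296 7.8382 11.0040] v=[-0.3669 -5.2092 2.9529]
Step 6: x=[4.8727 7.3224 11.3160] v=[-0.5690 -5.1578 3.1197]

Answer: 4.8727 7.3224 11.3160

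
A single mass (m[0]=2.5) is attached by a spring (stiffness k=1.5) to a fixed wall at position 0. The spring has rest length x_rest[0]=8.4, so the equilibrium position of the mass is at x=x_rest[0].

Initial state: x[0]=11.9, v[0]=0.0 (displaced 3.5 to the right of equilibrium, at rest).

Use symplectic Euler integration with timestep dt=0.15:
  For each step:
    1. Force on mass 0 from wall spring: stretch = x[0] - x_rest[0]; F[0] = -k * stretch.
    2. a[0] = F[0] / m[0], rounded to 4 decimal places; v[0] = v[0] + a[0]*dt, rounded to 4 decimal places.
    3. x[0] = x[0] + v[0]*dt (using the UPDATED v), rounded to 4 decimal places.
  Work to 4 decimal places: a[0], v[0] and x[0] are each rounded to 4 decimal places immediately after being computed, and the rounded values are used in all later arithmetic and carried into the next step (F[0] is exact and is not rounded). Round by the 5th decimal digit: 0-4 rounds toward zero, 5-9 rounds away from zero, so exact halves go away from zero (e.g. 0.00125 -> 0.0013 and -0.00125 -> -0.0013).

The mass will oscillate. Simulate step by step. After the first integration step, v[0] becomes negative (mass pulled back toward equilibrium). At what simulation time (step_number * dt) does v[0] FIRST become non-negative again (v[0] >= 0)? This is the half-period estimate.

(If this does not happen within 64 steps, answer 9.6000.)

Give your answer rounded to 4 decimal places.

Answer: 4.2000

Derivation:
Step 0: x=[11.9000] v=[0.0000]
Step 1: x=[11.8528] v=[-0.3150]
Step 2: x=[11.7589] v=[-0.6258]
Step 3: x=[11.6197] v=[-0.9281]
Step 4: x=[11.4370] v=[-1.2179]
Step 5: x=[11.2133] v=[-1.4912]
Step 6: x=[10.9516] v=[-1.7444]
Step 7: x=[10.6555] v=[-1.9741]
Step 8: x=[10.3289] v=[-2.1771]
Step 9: x=[9.9763] v=[-2.3507]
Step 10: x=[9.6024] v=[-2.4926]
Step 11: x=[9.2123] v=[-2.6008]
Step 12: x=[8.8112] v=[-2.6739]
Step 13: x=[8.4046] v=[-2.7109]
Step 14: x=[7.9979] v=[-2.7113]
Step 15: x=[7.5966] v=[-2.6751]
Step 16: x=[7.2062] v=[-2.6028]
Step 17: x=[6.8319] v=[-2.4954]
Step 18: x=[6.4788] v=[-2.3543]
Step 19: x=[6.1516] v=[-2.1814]
Step 20: x=[5.8547] v=[-1.9791]
Step 21: x=[5.5922] v=[-1.7500]
Step 22: x=[5.3676] v=[-1.4973]
Step 23: x=[5.1839] v=[-1.2244]
Step 24: x=[5.0437] v=[-0.9349]
Step 25: x=[4.9488] v=[-0.6328]
Step 26: x=[4.9005] v=[-0.3222]
Step 27: x=[4.8994] v=[-0.0072]
Step 28: x=[4.9456] v=[0.3079]
First v>=0 after going negative at step 28, time=4.2000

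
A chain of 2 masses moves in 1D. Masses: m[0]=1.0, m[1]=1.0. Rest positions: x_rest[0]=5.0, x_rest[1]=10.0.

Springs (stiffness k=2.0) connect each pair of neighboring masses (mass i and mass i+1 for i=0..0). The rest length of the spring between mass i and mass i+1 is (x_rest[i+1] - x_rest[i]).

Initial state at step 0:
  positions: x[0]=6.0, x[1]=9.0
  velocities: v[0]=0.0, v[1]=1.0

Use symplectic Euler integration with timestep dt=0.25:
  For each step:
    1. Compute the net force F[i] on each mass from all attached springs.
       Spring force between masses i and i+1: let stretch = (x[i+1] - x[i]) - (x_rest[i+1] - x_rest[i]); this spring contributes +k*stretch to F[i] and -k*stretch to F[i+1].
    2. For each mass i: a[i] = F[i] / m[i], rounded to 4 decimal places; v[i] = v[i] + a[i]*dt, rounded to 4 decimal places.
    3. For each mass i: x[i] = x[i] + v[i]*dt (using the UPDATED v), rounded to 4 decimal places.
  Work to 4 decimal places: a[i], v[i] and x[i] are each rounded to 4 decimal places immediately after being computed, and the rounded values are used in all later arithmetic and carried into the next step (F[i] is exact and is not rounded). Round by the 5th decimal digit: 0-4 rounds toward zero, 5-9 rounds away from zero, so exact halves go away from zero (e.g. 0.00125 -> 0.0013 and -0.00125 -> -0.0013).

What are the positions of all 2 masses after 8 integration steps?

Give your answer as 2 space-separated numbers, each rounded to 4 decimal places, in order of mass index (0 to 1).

Answer: 5.7845 11.2159

Derivation:
Step 0: x=[6.0000 9.0000] v=[0.0000 1.0000]
Step 1: x=[5.7500 9.5000] v=[-1.0000 2.0000]
Step 2: x=[5.3438 10.1563] v=[-1.6250 2.6250]
Step 3: x=[4.9141 10.8360] v=[-1.7188 2.7188]
Step 4: x=[4.5996 11.4005] v=[-1.2579 2.2579]
Step 5: x=[4.5102 11.7399] v=[-0.3575 1.3575]
Step 6: x=[4.6996 11.8006] v=[0.7574 0.2427]
Step 7: x=[5.1516 11.5987] v=[1.8079 -0.8078]
Step 8: x=[5.7845 11.2159] v=[2.5315 -1.5314]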